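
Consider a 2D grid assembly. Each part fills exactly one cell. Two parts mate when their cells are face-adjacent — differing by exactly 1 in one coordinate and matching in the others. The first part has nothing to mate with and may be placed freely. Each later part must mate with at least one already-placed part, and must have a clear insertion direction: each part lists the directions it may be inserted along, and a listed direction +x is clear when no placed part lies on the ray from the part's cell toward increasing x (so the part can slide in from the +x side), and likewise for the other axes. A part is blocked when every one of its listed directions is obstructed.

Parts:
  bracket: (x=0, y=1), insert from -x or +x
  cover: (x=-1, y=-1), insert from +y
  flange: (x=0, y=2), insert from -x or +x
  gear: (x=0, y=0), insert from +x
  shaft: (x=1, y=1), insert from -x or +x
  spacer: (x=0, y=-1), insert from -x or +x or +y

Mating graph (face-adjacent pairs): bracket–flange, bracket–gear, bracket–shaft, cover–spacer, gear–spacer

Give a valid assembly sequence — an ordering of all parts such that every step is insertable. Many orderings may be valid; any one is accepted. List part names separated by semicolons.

1. gear@(0, 0) [+x clear] — {gear}
2. spacer@(0, -1) [-x clear] — {gear, spacer}
3. cover@(-1, -1) [+y clear] — {cover, gear, spacer}
4. bracket@(0, 1) [-x clear] — {bracket, cover, gear, spacer}
5. shaft@(1, 1) [+x clear] — {bracket, cover, gear, shaft, spacer}
6. flange@(0, 2) [-x clear] — {bracket, cover, flange, gear, shaft, spacer}

gear; spacer; cover; bracket; shaft; flange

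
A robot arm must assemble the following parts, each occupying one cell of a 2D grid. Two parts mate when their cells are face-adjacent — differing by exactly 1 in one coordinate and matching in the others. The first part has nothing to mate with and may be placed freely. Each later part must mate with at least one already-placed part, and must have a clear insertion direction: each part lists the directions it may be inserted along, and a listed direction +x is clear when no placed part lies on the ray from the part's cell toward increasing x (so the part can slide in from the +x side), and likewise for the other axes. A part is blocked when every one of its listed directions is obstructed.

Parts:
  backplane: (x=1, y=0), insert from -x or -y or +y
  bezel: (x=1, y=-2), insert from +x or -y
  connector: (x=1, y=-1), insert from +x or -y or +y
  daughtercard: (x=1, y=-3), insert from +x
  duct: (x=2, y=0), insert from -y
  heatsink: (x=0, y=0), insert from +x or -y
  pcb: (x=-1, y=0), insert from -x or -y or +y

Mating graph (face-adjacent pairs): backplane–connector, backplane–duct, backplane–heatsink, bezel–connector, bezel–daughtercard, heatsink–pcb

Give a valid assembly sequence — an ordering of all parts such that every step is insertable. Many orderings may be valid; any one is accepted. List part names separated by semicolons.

1. bezel@(1, -2) [+x clear] — {bezel}
2. daughtercard@(1, -3) [+x clear] — {bezel, daughtercard}
3. connector@(1, -1) [+x clear] — {bezel, connector, daughtercard}
4. backplane@(1, 0) [-x clear] — {backplane, bezel, connector, daughtercard}
5. heatsink@(0, 0) [-y clear] — {backplane, bezel, connector, daughtercard, heatsink}
6. pcb@(-1, 0) [-x clear] — {backplane, bezel, connector, daughtercard, heatsink, pcb}
7. duct@(2, 0) [-y clear] — {backplane, bezel, connector, daughtercard, duct, heatsink, pcb}

bezel; daughtercard; connector; backplane; heatsink; pcb; duct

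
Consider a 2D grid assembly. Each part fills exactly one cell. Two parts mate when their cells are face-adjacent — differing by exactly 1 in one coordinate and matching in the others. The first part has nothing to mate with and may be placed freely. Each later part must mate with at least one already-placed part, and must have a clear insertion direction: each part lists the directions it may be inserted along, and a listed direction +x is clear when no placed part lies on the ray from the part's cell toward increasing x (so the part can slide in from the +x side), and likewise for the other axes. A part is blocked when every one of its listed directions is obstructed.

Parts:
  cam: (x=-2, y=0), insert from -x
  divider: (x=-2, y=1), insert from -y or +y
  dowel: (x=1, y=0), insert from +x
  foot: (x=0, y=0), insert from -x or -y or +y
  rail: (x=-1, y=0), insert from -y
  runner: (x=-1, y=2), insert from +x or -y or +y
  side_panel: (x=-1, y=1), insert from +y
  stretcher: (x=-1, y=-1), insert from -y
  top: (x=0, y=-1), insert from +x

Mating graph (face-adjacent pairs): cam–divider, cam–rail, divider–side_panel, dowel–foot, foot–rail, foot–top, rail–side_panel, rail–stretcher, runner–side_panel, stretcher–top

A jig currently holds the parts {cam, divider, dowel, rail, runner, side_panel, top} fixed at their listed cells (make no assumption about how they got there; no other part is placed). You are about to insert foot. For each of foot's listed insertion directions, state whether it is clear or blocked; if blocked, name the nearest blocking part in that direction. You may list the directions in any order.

+y: clear; -x: blocked by rail; -y: blocked by top

-x: nearest on ray is rail@(-1, 0) ⇒ blocked
-y: nearest on ray is top@(0, -1) ⇒ blocked
+y: ray from foot(0, 0) has no placed part ⇒ clear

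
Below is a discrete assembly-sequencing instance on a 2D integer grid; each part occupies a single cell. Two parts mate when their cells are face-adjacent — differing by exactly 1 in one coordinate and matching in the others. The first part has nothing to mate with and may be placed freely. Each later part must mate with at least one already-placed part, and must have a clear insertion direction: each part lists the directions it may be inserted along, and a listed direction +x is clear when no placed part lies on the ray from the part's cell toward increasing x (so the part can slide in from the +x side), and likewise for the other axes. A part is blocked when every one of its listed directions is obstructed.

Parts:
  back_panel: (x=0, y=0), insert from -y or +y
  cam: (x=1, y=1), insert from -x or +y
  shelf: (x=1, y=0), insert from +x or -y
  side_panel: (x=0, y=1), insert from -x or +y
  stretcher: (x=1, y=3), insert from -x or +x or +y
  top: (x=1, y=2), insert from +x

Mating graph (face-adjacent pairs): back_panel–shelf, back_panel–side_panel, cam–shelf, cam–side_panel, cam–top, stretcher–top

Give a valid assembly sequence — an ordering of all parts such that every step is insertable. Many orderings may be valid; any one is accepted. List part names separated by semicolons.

back_panel; shelf; side_panel; cam; top; stretcher

1. back_panel@(0, 0) [-y clear] — {back_panel}
2. shelf@(1, 0) [+x clear] — {back_panel, shelf}
3. side_panel@(0, 1) [-x clear] — {back_panel, shelf, side_panel}
4. cam@(1, 1) [+y clear] — {back_panel, cam, shelf, side_panel}
5. top@(1, 2) [+x clear] — {back_panel, cam, shelf, side_panel, top}
6. stretcher@(1, 3) [-x clear] — {back_panel, cam, shelf, side_panel, stretcher, top}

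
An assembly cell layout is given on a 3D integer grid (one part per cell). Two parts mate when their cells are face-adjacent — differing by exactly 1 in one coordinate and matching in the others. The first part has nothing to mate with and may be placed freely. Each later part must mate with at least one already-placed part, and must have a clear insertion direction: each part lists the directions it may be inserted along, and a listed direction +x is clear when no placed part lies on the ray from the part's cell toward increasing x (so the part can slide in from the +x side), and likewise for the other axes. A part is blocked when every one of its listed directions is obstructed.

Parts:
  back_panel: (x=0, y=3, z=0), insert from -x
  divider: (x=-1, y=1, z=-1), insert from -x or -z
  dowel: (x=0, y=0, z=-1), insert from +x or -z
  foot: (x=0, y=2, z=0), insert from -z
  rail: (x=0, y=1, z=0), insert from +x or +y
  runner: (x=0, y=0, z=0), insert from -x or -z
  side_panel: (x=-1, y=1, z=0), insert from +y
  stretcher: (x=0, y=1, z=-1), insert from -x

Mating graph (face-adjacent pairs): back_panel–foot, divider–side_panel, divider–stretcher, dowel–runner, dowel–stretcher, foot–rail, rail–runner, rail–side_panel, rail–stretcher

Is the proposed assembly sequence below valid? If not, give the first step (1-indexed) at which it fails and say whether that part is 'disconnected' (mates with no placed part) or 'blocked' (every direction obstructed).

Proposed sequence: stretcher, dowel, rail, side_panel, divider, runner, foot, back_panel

Valid

1. stretcher@(0, 1, -1) [-x clear] — {stretcher}
2. dowel@(0, 0, -1) [+x clear] — {dowel, stretcher}
3. rail@(0, 1, 0) [+x clear] — {dowel, rail, stretcher}
4. side_panel@(-1, 1, 0) [+y clear] — {dowel, rail, side_panel, stretcher}
5. divider@(-1, 1, -1) [-x clear] — {divider, dowel, rail, side_panel, stretcher}
6. runner@(0, 0, 0) [-x clear] — {divider, dowel, rail, runner, side_panel, stretcher}
7. foot@(0, 2, 0) [-z clear] — {divider, dowel, foot, rail, runner, side_panel, stretcher}
8. back_panel@(0, 3, 0) [-x clear] — {back_panel, divider, dowel, foot, rail, runner, side_panel, stretcher}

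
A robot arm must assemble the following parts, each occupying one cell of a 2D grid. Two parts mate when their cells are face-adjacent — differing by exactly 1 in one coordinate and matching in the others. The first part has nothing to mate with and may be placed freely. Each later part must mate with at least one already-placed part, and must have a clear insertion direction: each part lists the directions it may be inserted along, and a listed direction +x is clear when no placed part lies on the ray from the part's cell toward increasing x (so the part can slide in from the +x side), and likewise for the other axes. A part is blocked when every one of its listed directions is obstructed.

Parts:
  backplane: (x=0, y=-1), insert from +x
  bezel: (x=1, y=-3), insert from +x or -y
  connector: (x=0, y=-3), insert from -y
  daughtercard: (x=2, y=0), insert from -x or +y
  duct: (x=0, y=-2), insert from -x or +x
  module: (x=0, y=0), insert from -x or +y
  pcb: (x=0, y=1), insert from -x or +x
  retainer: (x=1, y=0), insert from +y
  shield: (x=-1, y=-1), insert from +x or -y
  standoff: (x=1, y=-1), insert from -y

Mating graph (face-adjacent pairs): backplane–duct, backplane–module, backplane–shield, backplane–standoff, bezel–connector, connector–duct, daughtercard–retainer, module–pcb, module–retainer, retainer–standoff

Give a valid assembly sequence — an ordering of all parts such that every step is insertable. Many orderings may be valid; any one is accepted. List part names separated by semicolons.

1. duct@(0, -2) [-x clear] — {duct}
2. connector@(0, -3) [-y clear] — {connector, duct}
3. backplane@(0, -1) [+x clear] — {backplane, connector, duct}
4. shield@(-1, -1) [-y clear] — {backplane, connector, duct, shield}
5. module@(0, 0) [-x clear] — {backplane, connector, duct, module, shield}
6. pcb@(0, 1) [-x clear] — {backplane, connector, duct, module, pcb, shield}
7. retainer@(1, 0) [+y clear] — {backplane, connector, duct, module, pcb, retainer, shield}
8. daughtercard@(2, 0) [+y clear] — {backplane, connector, daughtercard, duct, module, pcb, retainer, shield}
9. standoff@(1, -1) [-y clear] — {backplane, connector, daughtercard, duct, module, pcb, retainer, shield, standoff}
10. bezel@(1, -3) [+x clear] — {backplane, bezel, connector, daughtercard, duct, module, pcb, retainer, shield, standoff}

duct; connector; backplane; shield; module; pcb; retainer; daughtercard; standoff; bezel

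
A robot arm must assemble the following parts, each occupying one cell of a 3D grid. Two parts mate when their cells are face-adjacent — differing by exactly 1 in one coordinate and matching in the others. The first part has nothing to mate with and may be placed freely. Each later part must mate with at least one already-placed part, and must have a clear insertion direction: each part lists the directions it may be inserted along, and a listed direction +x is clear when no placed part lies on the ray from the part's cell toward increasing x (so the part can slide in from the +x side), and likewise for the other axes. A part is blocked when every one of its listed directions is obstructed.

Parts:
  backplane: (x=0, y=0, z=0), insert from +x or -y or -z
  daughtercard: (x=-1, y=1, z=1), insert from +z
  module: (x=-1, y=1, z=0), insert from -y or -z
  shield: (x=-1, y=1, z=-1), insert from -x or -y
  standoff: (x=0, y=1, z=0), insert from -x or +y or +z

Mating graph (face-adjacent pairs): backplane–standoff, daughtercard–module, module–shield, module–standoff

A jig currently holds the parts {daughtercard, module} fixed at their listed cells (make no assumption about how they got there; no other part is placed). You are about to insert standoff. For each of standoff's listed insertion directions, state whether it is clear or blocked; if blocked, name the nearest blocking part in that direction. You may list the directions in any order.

-x: nearest on ray is module@(-1, 1, 0) ⇒ blocked
+y: ray from standoff(0, 1, 0) has no placed part ⇒ clear
+z: ray from standoff(0, 1, 0) has no placed part ⇒ clear

+y: clear; +z: clear; -x: blocked by module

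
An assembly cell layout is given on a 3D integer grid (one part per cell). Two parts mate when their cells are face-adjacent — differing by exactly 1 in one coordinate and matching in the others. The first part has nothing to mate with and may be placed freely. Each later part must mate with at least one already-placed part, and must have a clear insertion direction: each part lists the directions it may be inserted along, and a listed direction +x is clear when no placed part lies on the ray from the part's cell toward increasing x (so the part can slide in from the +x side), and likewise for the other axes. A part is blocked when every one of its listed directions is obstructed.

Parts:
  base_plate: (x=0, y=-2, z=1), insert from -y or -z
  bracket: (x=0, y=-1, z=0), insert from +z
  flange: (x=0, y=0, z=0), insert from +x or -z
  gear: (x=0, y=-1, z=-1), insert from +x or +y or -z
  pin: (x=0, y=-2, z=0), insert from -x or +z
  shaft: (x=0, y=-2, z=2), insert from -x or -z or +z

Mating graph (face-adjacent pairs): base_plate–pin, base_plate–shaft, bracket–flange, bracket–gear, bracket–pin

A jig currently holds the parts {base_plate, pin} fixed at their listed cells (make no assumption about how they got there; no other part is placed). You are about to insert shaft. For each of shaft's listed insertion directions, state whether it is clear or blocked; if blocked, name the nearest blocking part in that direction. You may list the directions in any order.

+z: clear; -x: clear; -z: blocked by base_plate

-x: ray from shaft(0, -2, 2) has no placed part ⇒ clear
-z: nearest on ray is base_plate@(0, -2, 1) ⇒ blocked
+z: ray from shaft(0, -2, 2) has no placed part ⇒ clear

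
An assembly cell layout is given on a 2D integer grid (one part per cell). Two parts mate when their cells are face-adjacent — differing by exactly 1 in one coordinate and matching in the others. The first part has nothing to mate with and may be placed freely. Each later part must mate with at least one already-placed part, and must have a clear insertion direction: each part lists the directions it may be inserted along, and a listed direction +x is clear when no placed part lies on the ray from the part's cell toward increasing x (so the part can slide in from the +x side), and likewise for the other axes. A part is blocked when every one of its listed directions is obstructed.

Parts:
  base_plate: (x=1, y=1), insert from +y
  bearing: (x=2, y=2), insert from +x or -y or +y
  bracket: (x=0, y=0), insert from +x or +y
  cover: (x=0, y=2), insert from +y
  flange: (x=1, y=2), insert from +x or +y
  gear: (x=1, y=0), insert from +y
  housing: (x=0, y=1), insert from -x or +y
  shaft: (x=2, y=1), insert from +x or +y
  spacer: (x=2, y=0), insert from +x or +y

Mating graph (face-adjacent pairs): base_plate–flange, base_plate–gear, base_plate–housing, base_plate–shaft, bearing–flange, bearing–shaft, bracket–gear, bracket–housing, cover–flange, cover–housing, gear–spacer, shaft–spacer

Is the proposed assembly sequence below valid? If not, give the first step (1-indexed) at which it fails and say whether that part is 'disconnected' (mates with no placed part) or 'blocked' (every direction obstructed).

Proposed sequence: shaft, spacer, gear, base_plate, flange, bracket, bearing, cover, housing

1. shaft@(2, 1) [+x clear] — {shaft}
2. spacer@(2, 0) [+x clear] — {shaft, spacer}
3. gear@(1, 0) [+y clear] — {gear, shaft, spacer}
4. base_plate@(1, 1) [+y clear] — {base_plate, gear, shaft, spacer}
5. flange@(1, 2) [+x clear] — {base_plate, flange, gear, shaft, spacer}
6. bracket@(0, 0) [+y clear] — {base_plate, bracket, flange, gear, shaft, spacer}
7. bearing@(2, 2) [+x clear] — {base_plate, bearing, bracket, flange, gear, shaft, spacer}
8. cover@(0, 2) [+y clear] — {base_plate, bearing, bracket, cover, flange, gear, shaft, spacer}
9. housing@(0, 1) [-x clear] — {base_plate, bearing, bracket, cover, flange, gear, housing, shaft, spacer}

Valid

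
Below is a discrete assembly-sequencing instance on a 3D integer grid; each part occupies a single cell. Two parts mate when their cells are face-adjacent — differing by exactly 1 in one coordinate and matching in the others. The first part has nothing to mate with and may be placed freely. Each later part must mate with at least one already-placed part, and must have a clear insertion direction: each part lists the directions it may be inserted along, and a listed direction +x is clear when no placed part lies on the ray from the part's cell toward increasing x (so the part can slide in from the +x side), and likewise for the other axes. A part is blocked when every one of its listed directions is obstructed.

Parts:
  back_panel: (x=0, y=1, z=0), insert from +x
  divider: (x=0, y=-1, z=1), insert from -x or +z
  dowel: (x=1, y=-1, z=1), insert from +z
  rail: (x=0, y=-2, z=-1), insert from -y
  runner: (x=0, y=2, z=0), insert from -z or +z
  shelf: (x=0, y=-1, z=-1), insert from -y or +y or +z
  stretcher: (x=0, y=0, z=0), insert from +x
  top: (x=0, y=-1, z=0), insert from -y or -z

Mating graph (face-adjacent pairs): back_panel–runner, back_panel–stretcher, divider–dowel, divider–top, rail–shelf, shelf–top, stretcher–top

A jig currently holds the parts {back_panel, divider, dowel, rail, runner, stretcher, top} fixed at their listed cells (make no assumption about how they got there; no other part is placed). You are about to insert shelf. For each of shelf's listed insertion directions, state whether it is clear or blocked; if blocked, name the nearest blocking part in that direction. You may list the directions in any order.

+y: clear; +z: blocked by top; -y: blocked by rail

-y: nearest on ray is rail@(0, -2, -1) ⇒ blocked
+y: ray from shelf(0, -1, -1) has no placed part ⇒ clear
+z: nearest on ray is top@(0, -1, 0) ⇒ blocked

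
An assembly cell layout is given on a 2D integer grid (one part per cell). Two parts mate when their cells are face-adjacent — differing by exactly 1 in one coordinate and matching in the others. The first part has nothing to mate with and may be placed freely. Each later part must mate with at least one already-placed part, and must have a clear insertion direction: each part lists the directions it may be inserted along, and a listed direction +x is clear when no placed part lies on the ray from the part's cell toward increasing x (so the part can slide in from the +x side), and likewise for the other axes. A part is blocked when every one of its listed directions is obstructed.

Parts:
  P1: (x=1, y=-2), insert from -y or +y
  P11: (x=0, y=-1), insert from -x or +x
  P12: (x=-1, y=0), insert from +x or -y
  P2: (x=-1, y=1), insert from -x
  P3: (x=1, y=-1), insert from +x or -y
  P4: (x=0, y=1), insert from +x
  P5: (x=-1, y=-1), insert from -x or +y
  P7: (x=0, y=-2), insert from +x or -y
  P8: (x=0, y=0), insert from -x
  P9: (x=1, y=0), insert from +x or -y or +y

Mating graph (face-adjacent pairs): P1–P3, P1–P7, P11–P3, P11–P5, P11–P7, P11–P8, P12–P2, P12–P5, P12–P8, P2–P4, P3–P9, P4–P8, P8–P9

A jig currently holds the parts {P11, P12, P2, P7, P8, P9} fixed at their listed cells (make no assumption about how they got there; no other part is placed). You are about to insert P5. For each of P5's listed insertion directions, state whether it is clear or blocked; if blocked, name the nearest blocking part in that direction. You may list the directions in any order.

+y: blocked by P12; -x: clear

-x: ray from P5(-1, -1) has no placed part ⇒ clear
+y: nearest on ray is P12@(-1, 0) ⇒ blocked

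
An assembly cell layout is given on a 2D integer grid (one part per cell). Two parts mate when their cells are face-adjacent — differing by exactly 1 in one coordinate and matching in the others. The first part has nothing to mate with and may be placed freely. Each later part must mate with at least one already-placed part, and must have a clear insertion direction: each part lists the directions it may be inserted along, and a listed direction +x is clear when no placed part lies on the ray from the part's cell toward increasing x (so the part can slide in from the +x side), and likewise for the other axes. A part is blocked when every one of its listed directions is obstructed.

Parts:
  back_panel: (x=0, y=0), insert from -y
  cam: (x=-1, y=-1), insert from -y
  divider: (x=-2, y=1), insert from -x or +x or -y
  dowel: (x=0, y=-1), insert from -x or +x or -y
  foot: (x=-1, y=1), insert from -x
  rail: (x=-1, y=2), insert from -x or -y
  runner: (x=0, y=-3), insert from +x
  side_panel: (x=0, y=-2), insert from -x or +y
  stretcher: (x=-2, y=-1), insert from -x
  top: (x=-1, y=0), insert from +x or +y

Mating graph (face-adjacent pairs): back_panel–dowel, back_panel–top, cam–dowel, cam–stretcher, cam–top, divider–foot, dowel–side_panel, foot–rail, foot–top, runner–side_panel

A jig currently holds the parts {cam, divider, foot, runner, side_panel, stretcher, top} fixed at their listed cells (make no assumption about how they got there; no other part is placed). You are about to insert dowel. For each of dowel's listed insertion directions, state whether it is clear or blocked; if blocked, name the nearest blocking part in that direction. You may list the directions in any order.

+x: clear; -x: blocked by cam; -y: blocked by side_panel

-x: nearest on ray is cam@(-1, -1) ⇒ blocked
+x: ray from dowel(0, -1) has no placed part ⇒ clear
-y: nearest on ray is side_panel@(0, -2) ⇒ blocked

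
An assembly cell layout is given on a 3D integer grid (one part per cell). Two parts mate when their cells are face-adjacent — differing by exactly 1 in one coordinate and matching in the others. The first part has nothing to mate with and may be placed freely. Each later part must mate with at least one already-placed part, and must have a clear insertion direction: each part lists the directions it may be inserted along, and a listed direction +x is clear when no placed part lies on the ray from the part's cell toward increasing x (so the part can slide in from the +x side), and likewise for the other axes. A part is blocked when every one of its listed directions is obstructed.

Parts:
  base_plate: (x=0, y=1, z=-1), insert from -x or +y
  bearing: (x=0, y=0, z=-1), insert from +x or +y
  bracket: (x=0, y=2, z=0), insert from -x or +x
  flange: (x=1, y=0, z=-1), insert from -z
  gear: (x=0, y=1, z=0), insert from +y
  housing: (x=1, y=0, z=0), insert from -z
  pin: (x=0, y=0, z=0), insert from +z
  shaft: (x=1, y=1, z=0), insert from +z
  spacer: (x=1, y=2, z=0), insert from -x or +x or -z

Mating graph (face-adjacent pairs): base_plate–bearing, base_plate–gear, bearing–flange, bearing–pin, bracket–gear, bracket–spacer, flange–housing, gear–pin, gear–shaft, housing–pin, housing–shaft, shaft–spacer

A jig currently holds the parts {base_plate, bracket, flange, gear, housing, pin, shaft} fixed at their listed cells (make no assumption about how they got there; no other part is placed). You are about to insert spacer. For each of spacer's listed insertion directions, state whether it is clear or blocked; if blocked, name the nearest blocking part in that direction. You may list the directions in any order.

-x: nearest on ray is bracket@(0, 2, 0) ⇒ blocked
+x: ray from spacer(1, 2, 0) has no placed part ⇒ clear
-z: ray from spacer(1, 2, 0) has no placed part ⇒ clear

+x: clear; -x: blocked by bracket; -z: clear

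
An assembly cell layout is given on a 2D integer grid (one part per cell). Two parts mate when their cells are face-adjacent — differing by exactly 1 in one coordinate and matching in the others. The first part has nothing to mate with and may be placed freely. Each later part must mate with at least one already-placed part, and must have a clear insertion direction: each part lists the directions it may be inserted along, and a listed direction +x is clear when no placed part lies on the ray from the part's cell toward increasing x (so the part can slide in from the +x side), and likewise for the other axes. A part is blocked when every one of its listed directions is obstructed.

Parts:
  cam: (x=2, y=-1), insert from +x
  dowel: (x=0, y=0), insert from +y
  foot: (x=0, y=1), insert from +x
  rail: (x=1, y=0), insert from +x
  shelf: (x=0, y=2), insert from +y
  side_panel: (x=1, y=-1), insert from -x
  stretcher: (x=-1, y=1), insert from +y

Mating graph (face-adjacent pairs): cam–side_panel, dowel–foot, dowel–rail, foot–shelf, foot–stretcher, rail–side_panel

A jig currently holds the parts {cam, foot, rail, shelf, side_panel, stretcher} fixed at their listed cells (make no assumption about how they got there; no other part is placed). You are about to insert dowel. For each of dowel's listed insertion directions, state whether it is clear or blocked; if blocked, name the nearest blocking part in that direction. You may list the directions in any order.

+y: nearest on ray is foot@(0, 1) ⇒ blocked

+y: blocked by foot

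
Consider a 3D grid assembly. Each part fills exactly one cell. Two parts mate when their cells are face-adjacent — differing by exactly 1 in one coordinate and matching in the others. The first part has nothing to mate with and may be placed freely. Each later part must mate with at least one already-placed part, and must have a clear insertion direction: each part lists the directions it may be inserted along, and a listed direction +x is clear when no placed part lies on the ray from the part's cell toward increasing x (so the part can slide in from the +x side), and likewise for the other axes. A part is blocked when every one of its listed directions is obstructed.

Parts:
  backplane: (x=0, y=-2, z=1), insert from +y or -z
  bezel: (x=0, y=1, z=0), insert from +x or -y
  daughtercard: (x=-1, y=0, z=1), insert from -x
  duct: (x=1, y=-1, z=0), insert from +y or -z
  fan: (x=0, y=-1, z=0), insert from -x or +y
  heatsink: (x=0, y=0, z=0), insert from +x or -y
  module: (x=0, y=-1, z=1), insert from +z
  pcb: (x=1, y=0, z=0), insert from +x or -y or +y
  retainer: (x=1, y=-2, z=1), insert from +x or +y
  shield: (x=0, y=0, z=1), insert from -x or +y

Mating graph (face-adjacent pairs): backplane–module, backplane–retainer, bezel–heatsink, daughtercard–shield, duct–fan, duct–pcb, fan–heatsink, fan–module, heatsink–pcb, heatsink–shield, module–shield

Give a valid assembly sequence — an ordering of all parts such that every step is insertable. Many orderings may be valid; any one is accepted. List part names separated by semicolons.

fan; module; heatsink; duct; pcb; bezel; backplane; retainer; shield; daughtercard

1. fan@(0, -1, 0) [-x clear] — {fan}
2. module@(0, -1, 1) [+z clear] — {fan, module}
3. heatsink@(0, 0, 0) [+x clear] — {fan, heatsink, module}
4. duct@(1, -1, 0) [+y clear] — {duct, fan, heatsink, module}
5. pcb@(1, 0, 0) [+x clear] — {duct, fan, heatsink, module, pcb}
6. bezel@(0, 1, 0) [+x clear] — {bezel, duct, fan, heatsink, module, pcb}
7. backplane@(0, -2, 1) [-z clear] — {backplane, bezel, duct, fan, heatsink, module, pcb}
8. retainer@(1, -2, 1) [+x clear] — {backplane, bezel, duct, fan, heatsink, module, pcb, retainer}
9. shield@(0, 0, 1) [-x clear] — {backplane, bezel, duct, fan, heatsink, module, pcb, retainer, shield}
10. daughtercard@(-1, 0, 1) [-x clear] — {backplane, bezel, daughtercard, duct, fan, heatsink, module, pcb, retainer, shield}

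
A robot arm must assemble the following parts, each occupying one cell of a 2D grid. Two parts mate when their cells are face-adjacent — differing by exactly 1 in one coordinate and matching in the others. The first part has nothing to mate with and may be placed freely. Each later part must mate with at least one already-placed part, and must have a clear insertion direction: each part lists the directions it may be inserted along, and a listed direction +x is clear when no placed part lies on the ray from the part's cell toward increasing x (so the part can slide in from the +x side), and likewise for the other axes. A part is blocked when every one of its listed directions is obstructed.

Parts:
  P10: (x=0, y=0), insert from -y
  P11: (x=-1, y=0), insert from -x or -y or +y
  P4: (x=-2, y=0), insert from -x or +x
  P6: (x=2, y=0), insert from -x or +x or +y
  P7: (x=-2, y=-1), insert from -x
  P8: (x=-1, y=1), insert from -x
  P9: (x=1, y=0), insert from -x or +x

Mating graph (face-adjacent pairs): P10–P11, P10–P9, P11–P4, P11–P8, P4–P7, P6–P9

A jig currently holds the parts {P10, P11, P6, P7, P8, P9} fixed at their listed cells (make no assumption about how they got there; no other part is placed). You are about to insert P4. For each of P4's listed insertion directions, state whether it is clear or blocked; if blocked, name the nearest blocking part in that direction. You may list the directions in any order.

-x: ray from P4(-2, 0) has no placed part ⇒ clear
+x: nearest on ray is P11@(-1, 0) ⇒ blocked

+x: blocked by P11; -x: clear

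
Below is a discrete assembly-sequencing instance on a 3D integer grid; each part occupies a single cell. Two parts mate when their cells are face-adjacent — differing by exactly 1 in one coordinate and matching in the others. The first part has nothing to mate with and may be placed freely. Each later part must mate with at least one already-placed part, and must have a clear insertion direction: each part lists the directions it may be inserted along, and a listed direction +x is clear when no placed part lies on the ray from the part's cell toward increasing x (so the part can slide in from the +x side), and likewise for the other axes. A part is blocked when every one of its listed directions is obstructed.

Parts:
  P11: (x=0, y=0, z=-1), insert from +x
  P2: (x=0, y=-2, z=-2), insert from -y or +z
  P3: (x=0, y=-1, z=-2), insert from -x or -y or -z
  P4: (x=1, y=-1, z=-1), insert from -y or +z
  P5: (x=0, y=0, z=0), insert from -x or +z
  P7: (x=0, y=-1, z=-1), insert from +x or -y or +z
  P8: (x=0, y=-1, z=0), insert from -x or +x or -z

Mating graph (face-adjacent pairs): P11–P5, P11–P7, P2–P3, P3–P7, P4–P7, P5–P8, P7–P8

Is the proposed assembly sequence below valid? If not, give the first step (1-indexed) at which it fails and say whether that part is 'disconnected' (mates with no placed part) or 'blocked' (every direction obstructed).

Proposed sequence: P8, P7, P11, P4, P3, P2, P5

1. P8@(0, -1, 0) [-x clear] — {P8}
2. P7@(0, -1, -1) [+x clear] — {P7, P8}
3. P11@(0, 0, -1) [+x clear] — {P11, P7, P8}
4. P4@(1, -1, -1) [-y clear] — {P11, P4, P7, P8}
5. P3@(0, -1, -2) [-x clear] — {P11, P3, P4, P7, P8}
6. P2@(0, -2, -2) [-y clear] — {P11, P2, P3, P4, P7, P8}
7. P5@(0, 0, 0) [-x clear] — {P11, P2, P3, P4, P5, P7, P8}

Valid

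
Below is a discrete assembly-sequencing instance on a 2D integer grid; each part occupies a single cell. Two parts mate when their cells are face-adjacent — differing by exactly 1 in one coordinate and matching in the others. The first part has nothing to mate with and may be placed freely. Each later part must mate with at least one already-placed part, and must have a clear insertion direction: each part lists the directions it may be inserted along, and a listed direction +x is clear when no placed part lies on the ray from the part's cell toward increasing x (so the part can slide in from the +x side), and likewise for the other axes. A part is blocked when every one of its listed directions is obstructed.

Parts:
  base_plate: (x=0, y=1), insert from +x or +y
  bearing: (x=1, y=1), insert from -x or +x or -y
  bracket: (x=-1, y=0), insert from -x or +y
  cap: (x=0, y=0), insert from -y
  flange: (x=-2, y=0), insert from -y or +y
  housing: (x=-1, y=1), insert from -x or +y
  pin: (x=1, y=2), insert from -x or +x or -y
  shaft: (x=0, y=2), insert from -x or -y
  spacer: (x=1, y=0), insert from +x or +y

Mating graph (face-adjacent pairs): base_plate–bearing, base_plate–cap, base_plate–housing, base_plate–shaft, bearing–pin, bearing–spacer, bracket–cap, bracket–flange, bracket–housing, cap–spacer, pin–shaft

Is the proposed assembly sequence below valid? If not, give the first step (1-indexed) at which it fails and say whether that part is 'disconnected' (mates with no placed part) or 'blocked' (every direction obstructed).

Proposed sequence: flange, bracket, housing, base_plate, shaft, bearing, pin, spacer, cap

Valid

1. flange@(-2, 0) [-y clear] — {flange}
2. bracket@(-1, 0) [+y clear] — {bracket, flange}
3. housing@(-1, 1) [-x clear] — {bracket, flange, housing}
4. base_plate@(0, 1) [+x clear] — {base_plate, bracket, flange, housing}
5. shaft@(0, 2) [-x clear] — {base_plate, bracket, flange, housing, shaft}
6. bearing@(1, 1) [+x clear] — {base_plate, bearing, bracket, flange, housing, shaft}
7. pin@(1, 2) [+x clear] — {base_plate, bearing, bracket, flange, housing, pin, shaft}
8. spacer@(1, 0) [+x clear] — {base_plate, bearing, bracket, flange, housing, pin, shaft, spacer}
9. cap@(0, 0) [-y clear] — {base_plate, bearing, bracket, cap, flange, housing, pin, shaft, spacer}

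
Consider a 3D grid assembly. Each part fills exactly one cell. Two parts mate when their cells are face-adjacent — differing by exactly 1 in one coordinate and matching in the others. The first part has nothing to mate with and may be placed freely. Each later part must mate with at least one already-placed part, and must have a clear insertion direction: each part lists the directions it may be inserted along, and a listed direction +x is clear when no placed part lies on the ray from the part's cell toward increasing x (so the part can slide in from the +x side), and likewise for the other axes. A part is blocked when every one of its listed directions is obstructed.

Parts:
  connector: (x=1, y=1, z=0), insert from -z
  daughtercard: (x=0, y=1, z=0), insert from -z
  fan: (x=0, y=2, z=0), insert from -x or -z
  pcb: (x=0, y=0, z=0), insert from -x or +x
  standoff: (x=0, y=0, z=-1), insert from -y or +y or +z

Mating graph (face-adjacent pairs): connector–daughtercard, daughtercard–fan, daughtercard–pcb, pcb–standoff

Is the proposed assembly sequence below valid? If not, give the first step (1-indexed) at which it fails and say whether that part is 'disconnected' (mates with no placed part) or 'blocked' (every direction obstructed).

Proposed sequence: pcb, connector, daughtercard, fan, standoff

Invalid at step 2 (disconnected)

1. pcb@(0, 0, 0) [-x clear] — {pcb}
2. connector@(1, 1, 0) — no placed neighbour ⇒ disconnected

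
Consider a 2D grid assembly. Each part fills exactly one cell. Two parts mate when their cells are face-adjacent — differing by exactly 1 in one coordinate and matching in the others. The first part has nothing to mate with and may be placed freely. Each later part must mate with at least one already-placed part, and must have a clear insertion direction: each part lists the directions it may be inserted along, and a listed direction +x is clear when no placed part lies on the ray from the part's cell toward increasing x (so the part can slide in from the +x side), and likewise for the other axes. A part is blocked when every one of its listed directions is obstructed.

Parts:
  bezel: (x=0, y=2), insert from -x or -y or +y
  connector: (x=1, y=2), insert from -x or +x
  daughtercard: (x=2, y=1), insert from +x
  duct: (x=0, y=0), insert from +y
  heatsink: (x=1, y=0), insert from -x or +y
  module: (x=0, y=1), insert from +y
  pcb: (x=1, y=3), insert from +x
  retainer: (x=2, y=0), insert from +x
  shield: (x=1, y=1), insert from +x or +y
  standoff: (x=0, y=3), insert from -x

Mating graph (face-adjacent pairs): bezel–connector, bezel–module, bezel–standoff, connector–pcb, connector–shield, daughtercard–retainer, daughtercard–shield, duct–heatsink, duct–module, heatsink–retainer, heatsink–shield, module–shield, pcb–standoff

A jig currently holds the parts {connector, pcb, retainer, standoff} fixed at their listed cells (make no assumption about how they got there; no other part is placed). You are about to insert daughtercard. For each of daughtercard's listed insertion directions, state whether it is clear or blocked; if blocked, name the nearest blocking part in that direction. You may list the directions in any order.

+x: ray from daughtercard(2, 1) has no placed part ⇒ clear

+x: clear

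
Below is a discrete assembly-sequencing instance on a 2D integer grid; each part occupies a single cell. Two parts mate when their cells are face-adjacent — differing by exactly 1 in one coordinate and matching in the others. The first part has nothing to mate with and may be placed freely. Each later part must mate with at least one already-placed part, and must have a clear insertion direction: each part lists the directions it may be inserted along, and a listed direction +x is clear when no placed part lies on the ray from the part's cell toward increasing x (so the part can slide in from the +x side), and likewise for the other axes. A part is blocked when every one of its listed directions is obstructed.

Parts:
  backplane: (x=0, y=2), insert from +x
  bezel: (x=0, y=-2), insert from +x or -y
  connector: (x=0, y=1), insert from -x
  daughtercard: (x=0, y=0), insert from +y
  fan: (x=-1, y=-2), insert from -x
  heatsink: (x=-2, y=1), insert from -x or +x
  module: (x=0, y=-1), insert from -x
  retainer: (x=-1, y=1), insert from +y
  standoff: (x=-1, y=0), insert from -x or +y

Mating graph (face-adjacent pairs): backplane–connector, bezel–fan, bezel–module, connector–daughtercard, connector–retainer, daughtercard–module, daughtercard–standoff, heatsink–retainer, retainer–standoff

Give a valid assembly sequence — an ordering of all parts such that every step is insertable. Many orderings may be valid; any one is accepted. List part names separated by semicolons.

module; daughtercard; connector; standoff; bezel; fan; backplane; retainer; heatsink

1. module@(0, -1) [-x clear] — {module}
2. daughtercard@(0, 0) [+y clear] — {daughtercard, module}
3. connector@(0, 1) [-x clear] — {connector, daughtercard, module}
4. standoff@(-1, 0) [-x clear] — {connector, daughtercard, module, standoff}
5. bezel@(0, -2) [+x clear] — {bezel, connector, daughtercard, module, standoff}
6. fan@(-1, -2) [-x clear] — {bezel, connector, daughtercard, fan, module, standoff}
7. backplane@(0, 2) [+x clear] — {backplane, bezel, connector, daughtercard, fan, module, standoff}
8. retainer@(-1, 1) [+y clear] — {backplane, bezel, connector, daughtercard, fan, module, retainer, standoff}
9. heatsink@(-2, 1) [-x clear] — {backplane, bezel, connector, daughtercard, fan, heatsink, module, retainer, standoff}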